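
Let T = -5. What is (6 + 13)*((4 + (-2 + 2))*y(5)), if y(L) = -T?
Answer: 380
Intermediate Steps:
y(L) = 5 (y(L) = -1*(-5) = 5)
(6 + 13)*((4 + (-2 + 2))*y(5)) = (6 + 13)*((4 + (-2 + 2))*5) = 19*((4 + 0)*5) = 19*(4*5) = 19*20 = 380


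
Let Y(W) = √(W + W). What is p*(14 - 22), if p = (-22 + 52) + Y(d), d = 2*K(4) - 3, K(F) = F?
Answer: -240 - 8*√10 ≈ -265.30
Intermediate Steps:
d = 5 (d = 2*4 - 3 = 8 - 3 = 5)
Y(W) = √2*√W (Y(W) = √(2*W) = √2*√W)
p = 30 + √10 (p = (-22 + 52) + √2*√5 = 30 + √10 ≈ 33.162)
p*(14 - 22) = (30 + √10)*(14 - 22) = (30 + √10)*(-8) = -240 - 8*√10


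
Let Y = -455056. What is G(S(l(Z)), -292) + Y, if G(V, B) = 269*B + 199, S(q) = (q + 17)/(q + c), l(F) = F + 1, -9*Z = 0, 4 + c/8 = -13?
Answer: -533405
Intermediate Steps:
c = -136 (c = -32 + 8*(-13) = -32 - 104 = -136)
Z = 0 (Z = -⅑*0 = 0)
l(F) = 1 + F
S(q) = (17 + q)/(-136 + q) (S(q) = (q + 17)/(q - 136) = (17 + q)/(-136 + q))
G(V, B) = 199 + 269*B
G(S(l(Z)), -292) + Y = (199 + 269*(-292)) - 455056 = (199 - 78548) - 455056 = -78349 - 455056 = -533405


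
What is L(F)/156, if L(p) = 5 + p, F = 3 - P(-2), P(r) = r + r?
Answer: 1/13 ≈ 0.076923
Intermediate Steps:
P(r) = 2*r
F = 7 (F = 3 - 2*(-2) = 3 - 1*(-4) = 3 + 4 = 7)
L(F)/156 = (5 + 7)/156 = (1/156)*12 = 1/13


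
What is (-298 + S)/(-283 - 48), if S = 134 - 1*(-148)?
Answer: 16/331 ≈ 0.048338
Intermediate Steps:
S = 282 (S = 134 + 148 = 282)
(-298 + S)/(-283 - 48) = (-298 + 282)/(-283 - 48) = -16/(-331) = -16*(-1/331) = 16/331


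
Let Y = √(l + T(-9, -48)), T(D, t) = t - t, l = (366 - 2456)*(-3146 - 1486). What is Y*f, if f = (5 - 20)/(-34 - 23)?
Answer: 20*√605055/19 ≈ 818.79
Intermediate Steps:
l = 9680880 (l = -2090*(-4632) = 9680880)
T(D, t) = 0
f = 5/19 (f = -15/(-57) = -15*(-1/57) = 5/19 ≈ 0.26316)
Y = 4*√605055 (Y = √(9680880 + 0) = √9680880 = 4*√605055 ≈ 3111.4)
Y*f = (4*√605055)*(5/19) = 20*√605055/19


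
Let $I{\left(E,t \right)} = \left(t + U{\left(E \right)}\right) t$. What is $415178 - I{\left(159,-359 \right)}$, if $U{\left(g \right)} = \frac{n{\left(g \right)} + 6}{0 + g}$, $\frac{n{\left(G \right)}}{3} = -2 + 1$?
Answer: $\frac{15174100}{53} \approx 2.863 \cdot 10^{5}$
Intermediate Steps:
$n{\left(G \right)} = -3$ ($n{\left(G \right)} = 3 \left(-2 + 1\right) = 3 \left(-1\right) = -3$)
$U{\left(g \right)} = \frac{3}{g}$ ($U{\left(g \right)} = \frac{-3 + 6}{0 + g} = \frac{3}{g}$)
$I{\left(E,t \right)} = t \left(t + \frac{3}{E}\right)$ ($I{\left(E,t \right)} = \left(t + \frac{3}{E}\right) t = t \left(t + \frac{3}{E}\right)$)
$415178 - I{\left(159,-359 \right)} = 415178 - - \frac{359 \left(3 + 159 \left(-359\right)\right)}{159} = 415178 - \left(-359\right) \frac{1}{159} \left(3 - 57081\right) = 415178 - \left(-359\right) \frac{1}{159} \left(-57078\right) = 415178 - \frac{6830334}{53} = \frac{15174100}{53}$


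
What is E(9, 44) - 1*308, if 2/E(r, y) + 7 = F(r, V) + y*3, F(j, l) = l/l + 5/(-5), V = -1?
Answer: -38498/125 ≈ -307.98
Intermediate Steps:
F(j, l) = 0 (F(j, l) = 1 + 5*(-⅕) = 1 - 1 = 0)
E(r, y) = 2/(-7 + 3*y) (E(r, y) = 2/(-7 + (0 + y*3)) = 2/(-7 + (0 + 3*y)) = 2/(-7 + 3*y))
E(9, 44) - 1*308 = 2/(-7 + 3*44) - 1*308 = 2/(-7 + 132) - 308 = 2/125 - 308 = -38498/125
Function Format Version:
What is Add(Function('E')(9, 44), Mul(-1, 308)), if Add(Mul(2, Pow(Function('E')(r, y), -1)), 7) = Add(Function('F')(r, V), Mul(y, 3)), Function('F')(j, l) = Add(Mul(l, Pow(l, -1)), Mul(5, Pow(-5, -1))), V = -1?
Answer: Rational(-38498, 125) ≈ -307.98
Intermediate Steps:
Function('F')(j, l) = 0 (Function('F')(j, l) = Add(1, Mul(5, Rational(-1, 5))) = Add(1, -1) = 0)
Function('E')(r, y) = Mul(2, Pow(Add(-7, Mul(3, y)), -1)) (Function('E')(r, y) = Mul(2, Pow(Add(-7, Add(0, Mul(y, 3))), -1)) = Mul(2, Pow(Add(-7, Add(0, Mul(3, y))), -1)) = Mul(2, Pow(Add(-7, Mul(3, y)), -1)))
Add(Function('E')(9, 44), Mul(-1, 308)) = Add(Mul(2, Pow(Add(-7, Mul(3, 44)), -1)), Mul(-1, 308)) = Add(Mul(2, Pow(Add(-7, 132), -1)), -308) = Add(Mul(2, Pow(125, -1)), -308) = Add(Mul(2, Rational(1, 125)), -308) = Add(Rational(2, 125), -308) = Rational(-38498, 125)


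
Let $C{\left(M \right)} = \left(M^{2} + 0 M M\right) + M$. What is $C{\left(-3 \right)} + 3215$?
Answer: $3221$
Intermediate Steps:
$C{\left(M \right)} = M + M^{2}$ ($C{\left(M \right)} = \left(M^{2} + 0 M\right) + M = \left(M^{2} + 0\right) + M = M^{2} + M = M + M^{2}$)
$C{\left(-3 \right)} + 3215 = - 3 \left(1 - 3\right) + 3215 = \left(-3\right) \left(-2\right) + 3215 = 6 + 3215 = 3221$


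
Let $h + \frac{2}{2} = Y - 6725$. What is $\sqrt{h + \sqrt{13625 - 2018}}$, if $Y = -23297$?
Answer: $\sqrt{-30023 + \sqrt{11607}} \approx 172.96 i$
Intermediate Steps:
$h = -30023$ ($h = -1 - 30022 = -30023$)
$\sqrt{h + \sqrt{13625 - 2018}} = \sqrt{-30023 + \sqrt{13625 - 2018}} = \sqrt{-30023 + \sqrt{11607}}$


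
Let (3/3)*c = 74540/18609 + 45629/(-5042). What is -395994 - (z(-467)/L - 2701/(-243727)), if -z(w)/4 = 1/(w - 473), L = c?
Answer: -10734398313949480631159/27107476467851945 ≈ -3.9599e+5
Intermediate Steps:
c = -473279381/93826578 (c = 74540/18609 + 45629/(-5042) = 74540*(1/18609) + 45629*(-1/5042) = 74540/18609 - 45629/5042 = -473279381/93826578 ≈ -5.0442)
L = -473279381/93826578 ≈ -5.0442
z(w) = -4/(-473 + w) (z(w) = -4/(w - 473) = -4/(-473 + w))
-395994 - (z(-467)/L - 2701/(-243727)) = -395994 - ((-4/(-473 - 467))/(-473279381/93826578) - 2701/(-243727)) = -395994 - (-4/(-940)*(-93826578/473279381) - 2701*(-1/243727)) = -395994 - (-4*(-1/940)*(-93826578/473279381) + 2701/243727) = -395994 - ((1/235)*(-93826578/473279381) + 2701/243727) = -395994 - (-93826578/111220654535 + 2701/243727) = -395994 - 1*277538917522829/27107476467851945 = -395994 - 277538917522829/27107476467851945 = -10734398313949480631159/27107476467851945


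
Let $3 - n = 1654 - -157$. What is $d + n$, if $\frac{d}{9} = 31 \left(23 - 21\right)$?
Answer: $-1250$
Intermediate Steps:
$d = 558$ ($d = 9 \cdot 31 \left(23 - 21\right) = 9 \cdot 31 \cdot 2 = 9 \cdot 62 = 558$)
$n = -1808$ ($n = 3 - \left(1654 - -157\right) = 3 - \left(1654 + 157\right) = 3 - 1811 = -1808$)
$d + n = 558 - 1808 = -1250$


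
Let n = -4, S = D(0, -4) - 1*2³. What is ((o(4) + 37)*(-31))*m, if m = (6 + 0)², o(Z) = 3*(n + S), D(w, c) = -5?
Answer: 15624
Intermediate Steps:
S = -13 (S = -5 - 1*2³ = -5 - 1*8 = -5 - 8 = -13)
o(Z) = -51 (o(Z) = 3*(-4 - 13) = 3*(-17) = -51)
m = 36 (m = 6² = 36)
((o(4) + 37)*(-31))*m = ((-51 + 37)*(-31))*36 = -14*(-31)*36 = 434*36 = 15624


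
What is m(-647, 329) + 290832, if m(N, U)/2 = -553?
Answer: 289726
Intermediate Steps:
m(N, U) = -1106 (m(N, U) = 2*(-553) = -1106)
m(-647, 329) + 290832 = -1106 + 290832 = 289726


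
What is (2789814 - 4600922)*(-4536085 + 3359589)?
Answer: 2130761317568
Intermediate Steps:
(2789814 - 4600922)*(-4536085 + 3359589) = -1811108*(-1176496) = 2130761317568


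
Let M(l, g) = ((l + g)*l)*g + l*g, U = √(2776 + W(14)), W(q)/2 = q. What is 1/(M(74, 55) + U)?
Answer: 132275/69986701799 - √701/139973403598 ≈ 1.8898e-6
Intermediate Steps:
W(q) = 2*q
U = 2*√701 (U = √(2776 + 2*14) = √(2776 + 28) = √2804 = 2*√701 ≈ 52.953)
M(l, g) = g*l + g*l*(g + l) (M(l, g) = ((g + l)*l)*g + g*l = (l*(g + l))*g + g*l = g*l*(g + l) + g*l = g*l + g*l*(g + l))
1/(M(74, 55) + U) = 1/(55*74*(1 + 55 + 74) + 2*√701) = 1/(55*74*130 + 2*√701) = 1/(529100 + 2*√701)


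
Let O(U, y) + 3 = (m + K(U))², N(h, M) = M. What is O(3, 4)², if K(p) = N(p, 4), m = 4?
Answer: 3721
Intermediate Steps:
K(p) = 4
O(U, y) = 61 (O(U, y) = -3 + (4 + 4)² = -3 + 8² = -3 + 64 = 61)
O(3, 4)² = 61² = 3721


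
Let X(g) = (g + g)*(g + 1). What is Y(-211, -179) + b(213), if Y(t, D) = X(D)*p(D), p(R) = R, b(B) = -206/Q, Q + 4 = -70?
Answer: -422043949/37 ≈ -1.1407e+7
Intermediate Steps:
Q = -74 (Q = -4 - 70 = -74)
b(B) = 103/37 (b(B) = -206/(-74) = -206*(-1/74) = 103/37)
X(g) = 2*g*(1 + g) (X(g) = (2*g)*(1 + g) = 2*g*(1 + g))
Y(t, D) = 2*D²*(1 + D) (Y(t, D) = (2*D*(1 + D))*D = 2*D²*(1 + D))
Y(-211, -179) + b(213) = 2*(-179)²*(1 - 179) + 103/37 = 2*32041*(-178) + 103/37 = -11406596 + 103/37 = -422043949/37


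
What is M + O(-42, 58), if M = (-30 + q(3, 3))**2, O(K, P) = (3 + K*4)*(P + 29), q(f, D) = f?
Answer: -13626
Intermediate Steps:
O(K, P) = (3 + 4*K)*(29 + P)
M = 729 (M = (-30 + 3)**2 = (-27)**2 = 729)
M + O(-42, 58) = 729 + (87 + 3*58 + 116*(-42) + 4*(-42)*58) = 729 + (87 + 174 - 4872 - 9744) = 729 - 14355 = -13626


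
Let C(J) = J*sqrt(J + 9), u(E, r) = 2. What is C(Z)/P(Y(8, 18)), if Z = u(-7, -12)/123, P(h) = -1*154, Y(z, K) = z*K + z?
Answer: -sqrt(136407)/1164933 ≈ -0.00031704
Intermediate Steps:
Y(z, K) = z + K*z (Y(z, K) = K*z + z = z + K*z)
P(h) = -154
Z = 2/123 ≈ 0.016260
C(J) = J*sqrt(9 + J)
C(Z)/P(Y(8, 18)) = (2*sqrt(9 + 2/123)/123)/(-154) = (2*sqrt(1109/123)/123)*(-1/154) = (2*(sqrt(136407)/123)/123)*(-1/154) = (2*sqrt(136407)/15129)*(-1/154) = -sqrt(136407)/1164933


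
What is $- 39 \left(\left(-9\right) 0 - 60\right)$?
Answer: $2340$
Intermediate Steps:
$- 39 \left(\left(-9\right) 0 - 60\right) = - 39 \left(0 - 60\right) = \left(-39\right) \left(-60\right) = 2340$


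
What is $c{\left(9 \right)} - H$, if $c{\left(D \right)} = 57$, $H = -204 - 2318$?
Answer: $2579$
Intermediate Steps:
$H = -2522$
$c{\left(9 \right)} - H = 57 - -2522 = 57 + 2522 = 2579$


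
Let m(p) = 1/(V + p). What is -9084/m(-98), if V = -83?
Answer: 1644204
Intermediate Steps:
m(p) = 1/(-83 + p)
-9084/m(-98) = -9084/(1/(-83 - 98)) = -9084/(1/(-181)) = -9084/(-1/181) = -9084*(-181) = 1644204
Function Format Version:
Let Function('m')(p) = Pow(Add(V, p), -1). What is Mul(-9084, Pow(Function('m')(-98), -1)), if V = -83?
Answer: 1644204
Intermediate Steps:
Function('m')(p) = Pow(Add(-83, p), -1)
Mul(-9084, Pow(Function('m')(-98), -1)) = Mul(-9084, Pow(Pow(Add(-83, -98), -1), -1)) = Mul(-9084, Pow(Pow(-181, -1), -1)) = Mul(-9084, Pow(Rational(-1, 181), -1)) = Mul(-9084, -181) = 1644204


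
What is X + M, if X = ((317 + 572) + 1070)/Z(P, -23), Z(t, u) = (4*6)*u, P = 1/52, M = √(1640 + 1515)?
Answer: -653/184 + √3155 ≈ 52.620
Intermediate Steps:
M = √3155 ≈ 56.169
P = 1/52 ≈ 0.019231
Z(t, u) = 24*u
X = -653/184 (X = ((317 + 572) + 1070)/((24*(-23))) = (889 + 1070)/(-552) = 1959*(-1/552) = -653/184 ≈ -3.5489)
X + M = -653/184 + √3155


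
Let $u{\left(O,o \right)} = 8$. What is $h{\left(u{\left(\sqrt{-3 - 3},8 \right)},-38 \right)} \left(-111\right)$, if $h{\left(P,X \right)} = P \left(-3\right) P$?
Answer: $21312$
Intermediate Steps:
$h{\left(P,X \right)} = - 3 P^{2}$ ($h{\left(P,X \right)} = - 3 P P = - 3 P^{2}$)
$h{\left(u{\left(\sqrt{-3 - 3},8 \right)},-38 \right)} \left(-111\right) = - 3 \cdot 8^{2} \left(-111\right) = \left(-3\right) 64 \left(-111\right) = \left(-192\right) \left(-111\right) = 21312$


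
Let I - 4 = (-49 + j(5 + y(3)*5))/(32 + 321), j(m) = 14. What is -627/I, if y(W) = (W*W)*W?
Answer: -73777/459 ≈ -160.73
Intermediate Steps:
y(W) = W³ (y(W) = W²*W = W³)
I = 1377/353 (I = 4 + (-49 + 14)/(32 + 321) = 4 - 35/353 = 1377/353 ≈ 3.9008)
-627/I = -627/1377/353 = -627*353/1377 = -73777/459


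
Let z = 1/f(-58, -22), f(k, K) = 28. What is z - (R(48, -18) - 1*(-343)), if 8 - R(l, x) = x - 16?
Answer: -10779/28 ≈ -384.96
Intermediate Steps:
R(l, x) = 24 - x (R(l, x) = 8 - (x - 16) = 8 - (-16 + x) = 8 + (16 - x) = 24 - x)
z = 1/28 ≈ 0.035714
z - (R(48, -18) - 1*(-343)) = 1/28 - ((24 - 1*(-18)) - 1*(-343)) = 1/28 - ((24 + 18) + 343) = 1/28 - (42 + 343) = 1/28 - 1*385 = 1/28 - 385 = -10779/28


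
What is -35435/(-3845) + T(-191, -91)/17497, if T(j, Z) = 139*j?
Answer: 103585058/13455193 ≈ 7.6985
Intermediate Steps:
-35435/(-3845) + T(-191, -91)/17497 = -35435/(-3845) + (139*(-191))/17497 = -35435*(-1/3845) - 26549*1/17497 = 7087/769 - 26549/17497 = 103585058/13455193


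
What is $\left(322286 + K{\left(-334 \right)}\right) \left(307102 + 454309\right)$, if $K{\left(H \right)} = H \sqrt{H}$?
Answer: $245392105546 - 254311274 i \sqrt{334} \approx 2.4539 \cdot 10^{11} - 4.6477 \cdot 10^{9} i$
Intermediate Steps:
$K{\left(H \right)} = H^{\frac{3}{2}}$
$\left(322286 + K{\left(-334 \right)}\right) \left(307102 + 454309\right) = \left(322286 + \left(-334\right)^{\frac{3}{2}}\right) \left(307102 + 454309\right) = \left(322286 - 334 i \sqrt{334}\right) 761411 = 245392105546 - 254311274 i \sqrt{334}$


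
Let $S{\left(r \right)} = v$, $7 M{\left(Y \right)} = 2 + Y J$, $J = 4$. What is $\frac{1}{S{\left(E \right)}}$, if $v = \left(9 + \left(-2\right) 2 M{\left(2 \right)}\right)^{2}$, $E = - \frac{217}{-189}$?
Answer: $\frac{49}{529} \approx 0.092628$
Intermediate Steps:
$M{\left(Y \right)} = \frac{2}{7} + \frac{4 Y}{7}$ ($M{\left(Y \right)} = \frac{2 + Y 4}{7} = \frac{2 + 4 Y}{7} = \frac{2}{7} + \frac{4 Y}{7}$)
$E = \frac{31}{27}$ ($E = \left(-217\right) \left(- \frac{1}{189}\right) = \frac{31}{27} \approx 1.1481$)
$v = \frac{529}{49}$ ($v = \left(9 + \left(-2\right) 2 \left(\frac{2}{7} + \frac{4}{7} \cdot 2\right)\right)^{2} = \left(9 - 4 \left(\frac{2}{7} + \frac{8}{7}\right)\right)^{2} = \left(9 - \frac{40}{7}\right)^{2} = \left(\frac{23}{7}\right)^{2} = \frac{529}{49} \approx 10.796$)
$S{\left(r \right)} = \frac{529}{49}$
$\frac{1}{S{\left(E \right)}} = \frac{1}{\frac{529}{49}} = \frac{49}{529}$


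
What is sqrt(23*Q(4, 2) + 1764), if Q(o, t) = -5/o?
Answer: sqrt(6941)/2 ≈ 41.656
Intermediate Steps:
sqrt(23*Q(4, 2) + 1764) = sqrt(23*(-5/4) + 1764) = sqrt(-115/4 + 1764) = sqrt(6941/4) = sqrt(6941)/2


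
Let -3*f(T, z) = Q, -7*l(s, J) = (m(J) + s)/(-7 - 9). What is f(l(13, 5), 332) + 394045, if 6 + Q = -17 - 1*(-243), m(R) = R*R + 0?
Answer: 1181915/3 ≈ 3.9397e+5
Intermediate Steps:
m(R) = R² (m(R) = R² + 0 = R²)
Q = 220 (Q = -6 + (-17 - 1*(-243)) = -6 + (-17 + 243) = -6 + 226 = 220)
l(s, J) = s/112 + J²/112 (l(s, J) = -(J² + s)/(7*(-7 - 9)) = -(s + J²)/(7*(-16)) = -(s + J²)*(-1)/(7*16) = -(-s/16 - J²/16)/7 = s/112 + J²/112)
f(T, z) = -220/3 (f(T, z) = -⅓*220 = -220/3)
f(l(13, 5), 332) + 394045 = -220/3 + 394045 = 1181915/3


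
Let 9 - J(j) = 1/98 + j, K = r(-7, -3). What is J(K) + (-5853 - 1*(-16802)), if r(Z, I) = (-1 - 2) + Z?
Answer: 1074863/98 ≈ 10968.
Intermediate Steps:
r(Z, I) = -3 + Z
K = -10 (K = -3 - 7 = -10)
J(j) = 881/98 - j (J(j) = 9 - (1/98 + j) = 9 + (-1/98 - j) = 881/98 - j)
J(K) + (-5853 - 1*(-16802)) = (881/98 - 1*(-10)) + (-5853 - 1*(-16802)) = (881/98 + 10) + (-5853 + 16802) = 1861/98 + 10949 = 1074863/98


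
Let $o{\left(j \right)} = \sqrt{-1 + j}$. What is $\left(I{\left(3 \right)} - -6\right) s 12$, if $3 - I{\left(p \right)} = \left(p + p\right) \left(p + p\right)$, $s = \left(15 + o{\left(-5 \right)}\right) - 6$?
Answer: $-2916 - 324 i \sqrt{6} \approx -2916.0 - 793.63 i$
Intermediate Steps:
$s = 9 + i \sqrt{6}$ ($s = \left(15 + \sqrt{-1 - 5}\right) - 6 = \left(15 + \sqrt{-6}\right) - 6 = \left(15 + i \sqrt{6}\right) - 6 = 9 + i \sqrt{6} \approx 9.0 + 2.4495 i$)
$I{\left(p \right)} = 3 - 4 p^{2}$ ($I{\left(p \right)} = 3 - \left(p + p\right) \left(p + p\right) = 3 - 2 p 2 p = 3 - 4 p^{2}$)
$\left(I{\left(3 \right)} - -6\right) s 12 = \left(\left(3 - 4 \cdot 3^{2}\right) - -6\right) \left(9 + i \sqrt{6}\right) 12 = \left(\left(3 - 36\right) + 6\right) \left(9 + i \sqrt{6}\right) 12 = \left(-33 + 6\right) \left(9 + i \sqrt{6}\right) 12 = - 27 \left(9 + i \sqrt{6}\right) 12 = \left(-243 - 27 i \sqrt{6}\right) 12 = -2916 - 324 i \sqrt{6}$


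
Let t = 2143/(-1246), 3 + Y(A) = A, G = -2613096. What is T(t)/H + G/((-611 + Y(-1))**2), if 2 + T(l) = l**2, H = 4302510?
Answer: -387883057611863123/56143009745419800 ≈ -6.9088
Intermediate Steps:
Y(A) = -3 + A
t = -2143/1246 (t = 2143*(-1/1246) = -2143/1246 ≈ -1.7199)
T(l) = -2 + l**2
T(t)/H + G/((-611 + Y(-1))**2) = (-2 + (-2143/1246)**2)/4302510 - 2613096/(-611 + (-3 - 1))**2 = (-2 + 4592449/1552516)*(1/4302510) - 2613096/(-611 - 4)**2 = (1487417/1552516)*(1/4302510) - 2613096/((-615)**2) = 1487417/6679715615160 - 2613096/378225 = 1487417/6679715615160 - 2613096*1/378225 = 1487417/6679715615160 - 290344/42025 = -387883057611863123/56143009745419800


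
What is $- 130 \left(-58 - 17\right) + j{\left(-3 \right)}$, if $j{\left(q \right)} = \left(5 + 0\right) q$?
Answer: $9735$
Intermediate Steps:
$j{\left(q \right)} = 5 q$
$- 130 \left(-58 - 17\right) + j{\left(-3 \right)} = - 130 \left(-58 - 17\right) + 5 \left(-3\right) = - 130 \left(-58 - 17\right) - 15 = \left(-130\right) \left(-75\right) - 15 = 9750 - 15 = 9735$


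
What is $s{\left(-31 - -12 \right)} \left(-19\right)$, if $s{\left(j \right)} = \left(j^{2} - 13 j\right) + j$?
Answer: $-11191$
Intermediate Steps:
$s{\left(j \right)} = j^{2} - 12 j$
$s{\left(-31 - -12 \right)} \left(-19\right) = \left(-31 - -12\right) \left(-12 - 19\right) \left(-19\right) = \left(-31 + 12\right) \left(-12 + \left(-31 + 12\right)\right) \left(-19\right) = - 19 \left(-12 - 19\right) \left(-19\right) = \left(-19\right) \left(-31\right) \left(-19\right) = 589 \left(-19\right) = -11191$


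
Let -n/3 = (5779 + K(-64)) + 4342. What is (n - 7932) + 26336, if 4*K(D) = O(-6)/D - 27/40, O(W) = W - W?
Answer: -1913359/160 ≈ -11959.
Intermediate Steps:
O(W) = 0
K(D) = -27/160 (K(D) = (0/D - 27/40)/4 = (0 - 27*1/40)/4 = (0 - 27/40)/4 = (1/4)*(-27/40) = -27/160)
n = -4857999/160 (n = -3*((5779 - 27/160) + 4342) = -3*(924613/160 + 4342) = -3*1619333/160 = -4857999/160 ≈ -30363.)
(n - 7932) + 26336 = (-4857999/160 - 7932) + 26336 = -6127119/160 + 26336 = -1913359/160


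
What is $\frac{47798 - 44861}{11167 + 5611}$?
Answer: $\frac{2937}{16778} \approx 0.17505$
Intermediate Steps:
$\frac{47798 - 44861}{11167 + 5611} = \frac{2937}{16778}$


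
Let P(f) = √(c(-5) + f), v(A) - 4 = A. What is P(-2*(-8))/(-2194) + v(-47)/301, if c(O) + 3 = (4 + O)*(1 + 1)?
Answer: -⅐ - √11/2194 ≈ -0.14437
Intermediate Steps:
c(O) = 5 + 2*O (c(O) = -3 + (4 + O)*(1 + 1) = -3 + (4 + O)*2 = -3 + (8 + 2*O) = 5 + 2*O)
v(A) = 4 + A
P(f) = √(-5 + f) (P(f) = √((5 + 2*(-5)) + f) = √((5 - 10) + f) = √(-5 + f))
P(-2*(-8))/(-2194) + v(-47)/301 = √(-5 - 2*(-8))/(-2194) + (4 - 47)/301 = √(-5 + 16)*(-1/2194) - 43*1/301 = √11*(-1/2194) - ⅐ = -√11/2194 - ⅐ = -⅐ - √11/2194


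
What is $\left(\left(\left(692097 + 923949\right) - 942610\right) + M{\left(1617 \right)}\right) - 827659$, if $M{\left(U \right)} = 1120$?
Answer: $-153103$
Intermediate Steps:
$\left(\left(\left(692097 + 923949\right) - 942610\right) + M{\left(1617 \right)}\right) - 827659 = \left(\left(\left(692097 + 923949\right) - 942610\right) + 1120\right) - 827659 = \left(\left(1616046 - 942610\right) + 1120\right) - 827659 = \left(673436 + 1120\right) - 827659 = 674556 - 827659 = -153103$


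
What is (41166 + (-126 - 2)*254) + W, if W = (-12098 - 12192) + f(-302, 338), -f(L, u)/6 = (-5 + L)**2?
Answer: -581130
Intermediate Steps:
f(L, u) = -6*(-5 + L)**2
W = -589784 (W = (-12098 - 12192) - 6*(-5 - 302)**2 = -24290 - 6*(-307)**2 = -24290 - 6*94249 = -24290 - 565494 = -589784)
(41166 + (-126 - 2)*254) + W = (41166 + (-126 - 2)*254) - 589784 = (41166 - 128*254) - 589784 = (41166 - 32512) - 589784 = 8654 - 589784 = -581130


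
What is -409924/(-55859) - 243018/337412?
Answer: 62369267113/9423748454 ≈ 6.6183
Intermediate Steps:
-409924/(-55859) - 243018/337412 = -409924*(-1/55859) - 243018*1/337412 = 409924/55859 - 121509/168706 = 62369267113/9423748454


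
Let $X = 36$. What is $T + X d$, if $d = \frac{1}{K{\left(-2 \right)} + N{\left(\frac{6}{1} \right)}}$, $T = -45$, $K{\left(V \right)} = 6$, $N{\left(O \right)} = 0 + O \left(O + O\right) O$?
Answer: $- \frac{3279}{73} \approx -44.918$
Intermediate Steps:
$N{\left(O \right)} = 2 O^{3}$ ($N{\left(O \right)} = 0 + O 2 O O = 0 + 2 O^{2} O = 0 + 2 O^{3} = 2 O^{3}$)
$d = \frac{1}{438}$ ($d = \frac{1}{6 + 2 \left(\frac{6}{1}\right)^{3}} = \frac{1}{6 + 2 \left(6 \cdot 1\right)^{3}} = \frac{1}{6 + 2 \cdot 6^{3}} = \frac{1}{6 + 2 \cdot 216} = \frac{1}{6 + 432} = \frac{1}{438} \approx 0.0022831$)
$T + X d = -45 + 36 \cdot \frac{1}{438} = -45 + \frac{6}{73} = - \frac{3279}{73}$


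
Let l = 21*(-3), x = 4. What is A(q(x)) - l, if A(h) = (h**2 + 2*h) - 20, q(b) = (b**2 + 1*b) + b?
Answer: 667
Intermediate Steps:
q(b) = b**2 + 2*b (q(b) = (b**2 + b) + b = (b + b**2) + b = b**2 + 2*b)
l = -63
A(h) = -20 + h**2 + 2*h
A(q(x)) - l = (-20 + (4*(2 + 4))**2 + 2*(4*(2 + 4))) - 1*(-63) = (-20 + (4*6)**2 + 2*(4*6)) + 63 = (-20 + 24**2 + 2*24) + 63 = (-20 + 576 + 48) + 63 = 604 + 63 = 667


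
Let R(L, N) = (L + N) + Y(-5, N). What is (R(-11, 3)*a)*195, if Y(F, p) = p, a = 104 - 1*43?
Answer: -59475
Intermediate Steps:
a = 61 (a = 104 - 43 = 61)
R(L, N) = L + 2*N (R(L, N) = (L + N) + N = L + 2*N)
(R(-11, 3)*a)*195 = ((-11 + 2*3)*61)*195 = ((-11 + 6)*61)*195 = -5*61*195 = -305*195 = -59475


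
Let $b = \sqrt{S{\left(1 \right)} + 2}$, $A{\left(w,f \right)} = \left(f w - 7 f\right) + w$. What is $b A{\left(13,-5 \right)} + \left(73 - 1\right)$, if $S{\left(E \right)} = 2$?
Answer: $38$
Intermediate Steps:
$A{\left(w,f \right)} = w - 7 f + f w$ ($A{\left(w,f \right)} = \left(- 7 f + f w\right) + w = w - 7 f + f w$)
$b = 2$ ($b = \sqrt{2 + 2} = \sqrt{4} = 2$)
$b A{\left(13,-5 \right)} + \left(73 - 1\right) = 2 \left(13 - -35 - 65\right) + \left(73 - 1\right) = 2 \left(13 + 35 - 65\right) + \left(73 - 1\right) = 2 \left(-17\right) + 72 = -34 + 72 = 38$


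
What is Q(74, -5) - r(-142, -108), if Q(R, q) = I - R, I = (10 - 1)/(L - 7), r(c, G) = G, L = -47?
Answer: 203/6 ≈ 33.833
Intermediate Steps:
I = -⅙ (I = (10 - 1)/(-47 - 7) = 9/(-54) = 9*(-1/54) = -⅙ ≈ -0.16667)
Q(R, q) = -⅙ - R
Q(74, -5) - r(-142, -108) = (-⅙ - 1*74) - 1*(-108) = (-⅙ - 74) + 108 = -445/6 + 108 = 203/6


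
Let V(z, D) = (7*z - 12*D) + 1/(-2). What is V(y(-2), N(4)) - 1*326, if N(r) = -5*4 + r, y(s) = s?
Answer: -297/2 ≈ -148.50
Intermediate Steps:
N(r) = -20 + r
V(z, D) = -1/2 - 12*D + 7*z (V(z, D) = (-12*D + 7*z) - 1/2 = -1/2 - 12*D + 7*z)
V(y(-2), N(4)) - 1*326 = (-1/2 - 12*(-20 + 4) + 7*(-2)) - 1*326 = (-1/2 - 12*(-16) - 14) - 326 = (-1/2 + 192 - 14) - 326 = 355/2 - 326 = -297/2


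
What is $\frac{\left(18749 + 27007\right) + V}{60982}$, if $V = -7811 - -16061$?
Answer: $\frac{27003}{30491} \approx 0.88561$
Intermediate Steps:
$V = 8250$ ($V = -7811 + 16061 = 8250$)
$\frac{\left(18749 + 27007\right) + V}{60982} = \frac{\left(18749 + 27007\right) + 8250}{60982} = \left(45756 + 8250\right) \frac{1}{60982} = 54006 \cdot \frac{1}{60982} = \frac{27003}{30491}$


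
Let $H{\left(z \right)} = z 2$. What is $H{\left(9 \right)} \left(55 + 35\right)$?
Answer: $1620$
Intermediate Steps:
$H{\left(z \right)} = 2 z$
$H{\left(9 \right)} \left(55 + 35\right) = 2 \cdot 9 \left(55 + 35\right) = 18 \cdot 90 = 1620$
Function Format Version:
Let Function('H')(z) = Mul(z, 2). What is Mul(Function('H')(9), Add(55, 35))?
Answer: 1620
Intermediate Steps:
Function('H')(z) = Mul(2, z)
Mul(Function('H')(9), Add(55, 35)) = Mul(Mul(2, 9), Add(55, 35)) = Mul(18, 90) = 1620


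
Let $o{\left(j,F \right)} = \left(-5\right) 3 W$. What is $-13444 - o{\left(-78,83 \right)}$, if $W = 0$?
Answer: $-13444$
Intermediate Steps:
$o{\left(j,F \right)} = 0$ ($o{\left(j,F \right)} = \left(-5\right) 3 \cdot 0 = \left(-15\right) 0 = 0$)
$-13444 - o{\left(-78,83 \right)} = -13444 - 0 = -13444 + 0 = -13444$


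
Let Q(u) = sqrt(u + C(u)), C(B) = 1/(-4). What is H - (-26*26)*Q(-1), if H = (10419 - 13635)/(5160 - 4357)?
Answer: -3216/803 + 338*I*sqrt(5) ≈ -4.005 + 755.79*I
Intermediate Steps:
C(B) = -1/4
Q(u) = sqrt(-1/4 + u) (Q(u) = sqrt(u - 1/4) = sqrt(-1/4 + u))
H = -3216/803 ≈ -4.0050
H - (-26*26)*Q(-1) = -3216/803 - (-26*26)*sqrt(-1 + 4*(-1))/2 = -3216/803 - (-676)*sqrt(-1 - 4)/2 = -3216/803 - (-676)*sqrt(-5)/2 = -3216/803 - (-676)*(I*sqrt(5))/2 = -3216/803 - (-676)*I*sqrt(5)/2 = -3216/803 - (-338)*I*sqrt(5) = -3216/803 + 338*I*sqrt(5)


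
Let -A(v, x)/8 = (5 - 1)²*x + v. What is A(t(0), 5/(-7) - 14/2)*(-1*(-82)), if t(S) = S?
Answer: 566784/7 ≈ 80969.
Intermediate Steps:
A(v, x) = -128*x - 8*v (A(v, x) = -8*((5 - 1)²*x + v) = -8*(4²*x + v) = -8*(16*x + v) = -8*(v + 16*x) = -128*x - 8*v)
A(t(0), 5/(-7) - 14/2)*(-1*(-82)) = (-128*(5/(-7) - 14/2) - 8*0)*(-1*(-82)) = (-128*(5*(-⅐) - 14*½) + 0)*82 = (-128*(-5/7 - 7) + 0)*82 = (-128*(-54/7) + 0)*82 = (6912/7 + 0)*82 = (6912/7)*82 = 566784/7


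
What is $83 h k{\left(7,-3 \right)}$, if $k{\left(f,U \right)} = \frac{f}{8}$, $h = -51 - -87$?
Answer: $\frac{5229}{2} \approx 2614.5$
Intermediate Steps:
$h = 36$ ($h = -51 + 87 = 36$)
$k{\left(f,U \right)} = \frac{f}{8}$ ($k{\left(f,U \right)} = f \frac{1}{8} = \frac{f}{8}$)
$83 h k{\left(7,-3 \right)} = 83 \cdot 36 \cdot \frac{1}{8} \cdot 7 = 2988 \cdot \frac{7}{8} = \frac{5229}{2}$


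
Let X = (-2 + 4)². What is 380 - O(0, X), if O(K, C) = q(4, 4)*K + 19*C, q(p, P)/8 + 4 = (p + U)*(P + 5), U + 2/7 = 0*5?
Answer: 304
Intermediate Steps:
U = -2/7 (U = -2/7 + 0*5 = -2/7 + 0 = -2/7 ≈ -0.28571)
X = 4 (X = 2² = 4)
q(p, P) = -32 + 8*(5 + P)*(-2/7 + p) (q(p, P) = -32 + 8*((p - 2/7)*(P + 5)) = -32 + 8*((-2/7 + p)*(5 + P)) = -32 + 8*((5 + P)*(-2/7 + p)) = -32 + 8*(5 + P)*(-2/7 + p))
O(K, C) = 19*C + 1648*K/7 (O(K, C) = (-304/7 + 40*4 - 16/7*4 + 8*4*4)*K + 19*C = (-304/7 + 160 - 64/7 + 128)*K + 19*C = 1648*K/7 + 19*C = 19*C + 1648*K/7)
380 - O(0, X) = 380 - (19*4 + (1648/7)*0) = 380 - (76 + 0) = 380 - 1*76 = 380 - 76 = 304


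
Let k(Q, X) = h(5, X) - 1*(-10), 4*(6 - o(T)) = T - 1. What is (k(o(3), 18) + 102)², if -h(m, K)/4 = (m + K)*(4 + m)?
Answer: 512656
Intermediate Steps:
o(T) = 25/4 - T/4 (o(T) = 6 - (T - 1)/4 = 6 - (-1 + T)/4 = 6 + (¼ - T/4) = 25/4 - T/4)
h(m, K) = -4*(4 + m)*(K + m) (h(m, K) = -4*(m + K)*(4 + m) = -4*(K + m)*(4 + m) = -4*(4 + m)*(K + m))
k(Q, X) = -170 - 36*X (k(Q, X) = (-16*X - 16*5 - 4*5² - 4*X*5) - 1*(-10) = (-16*X - 80 - 4*25 - 20*X) + 10 = (-16*X - 80 - 100 - 20*X) + 10 = (-180 - 36*X) + 10 = -170 - 36*X)
(k(o(3), 18) + 102)² = ((-170 - 36*18) + 102)² = ((-170 - 648) + 102)² = (-818 + 102)² = (-716)² = 512656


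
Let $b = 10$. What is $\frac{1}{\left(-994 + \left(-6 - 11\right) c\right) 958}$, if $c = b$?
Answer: $- \frac{1}{1115112} \approx -8.9677 \cdot 10^{-7}$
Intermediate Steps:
$c = 10$
$\frac{1}{\left(-994 + \left(-6 - 11\right) c\right) 958} = \frac{1}{\left(-994 + \left(-6 - 11\right) 10\right) 958} = \frac{1}{-994 - 170} \cdot \frac{1}{958} = \frac{1}{-1164} \cdot \frac{1}{958} = \left(- \frac{1}{1164}\right) \frac{1}{958} = - \frac{1}{1115112}$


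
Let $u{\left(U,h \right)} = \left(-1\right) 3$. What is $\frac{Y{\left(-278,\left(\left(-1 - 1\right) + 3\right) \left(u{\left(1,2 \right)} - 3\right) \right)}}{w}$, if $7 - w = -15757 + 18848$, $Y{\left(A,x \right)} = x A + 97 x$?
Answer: $- \frac{181}{514} \approx -0.35214$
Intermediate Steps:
$u{\left(U,h \right)} = -3$
$Y{\left(A,x \right)} = 97 x + A x$ ($Y{\left(A,x \right)} = A x + 97 x = 97 x + A x$)
$w = -3084$ ($w = 7 - \left(-15757 + 18848\right) = 7 - 3091 = -3084$)
$\frac{Y{\left(-278,\left(\left(-1 - 1\right) + 3\right) \left(u{\left(1,2 \right)} - 3\right) \right)}}{w} = \frac{\left(\left(-1 - 1\right) + 3\right) \left(-3 - 3\right) \left(97 - 278\right)}{-3084} = \left(-2 + 3\right) \left(-6\right) \left(-181\right) \left(- \frac{1}{3084}\right) = 1 \left(-6\right) \left(-181\right) \left(- \frac{1}{3084}\right) = \left(-6\right) \left(-181\right) \left(- \frac{1}{3084}\right) = 1086 \left(- \frac{1}{3084}\right) = - \frac{181}{514}$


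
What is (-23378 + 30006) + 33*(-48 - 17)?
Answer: 4483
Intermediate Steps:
(-23378 + 30006) + 33*(-48 - 17) = 6628 + 33*(-65) = 6628 - 2145 = 4483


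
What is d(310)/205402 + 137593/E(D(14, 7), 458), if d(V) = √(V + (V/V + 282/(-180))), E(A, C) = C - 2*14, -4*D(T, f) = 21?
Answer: 137593/430 + √278490/6162060 ≈ 319.98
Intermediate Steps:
D(T, f) = -21/4 (D(T, f) = -¼*21 = -21/4)
E(A, C) = -28 + C (E(A, C) = C - 28 = -28 + C)
d(V) = √(-17/30 + V) (d(V) = √(V + (1 + 282*(-1/180))) = √(V + (1 - 47/30)) = √(V - 17/30) = √(-17/30 + V))
d(310)/205402 + 137593/E(D(14, 7), 458) = (√(-510 + 900*310)/30)/205402 + 137593/(-28 + 458) = (√(-510 + 279000)/30)*(1/205402) + 137593/430 = (√278490/30)*(1/205402) + 137593*(1/430) = √278490/6162060 + 137593/430 = 137593/430 + √278490/6162060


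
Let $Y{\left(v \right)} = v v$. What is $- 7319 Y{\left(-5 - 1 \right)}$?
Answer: $-263484$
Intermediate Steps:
$Y{\left(v \right)} = v^{2}$
$- 7319 Y{\left(-5 - 1 \right)} = - 7319 \left(-5 - 1\right)^{2} = - 7319 \left(-6\right)^{2} = \left(-7319\right) 36 = -263484$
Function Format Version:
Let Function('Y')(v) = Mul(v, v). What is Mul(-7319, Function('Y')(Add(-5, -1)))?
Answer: -263484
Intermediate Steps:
Function('Y')(v) = Pow(v, 2)
Mul(-7319, Function('Y')(Add(-5, -1))) = Mul(-7319, Pow(Add(-5, -1), 2)) = Mul(-7319, Pow(-6, 2)) = Mul(-7319, 36) = -263484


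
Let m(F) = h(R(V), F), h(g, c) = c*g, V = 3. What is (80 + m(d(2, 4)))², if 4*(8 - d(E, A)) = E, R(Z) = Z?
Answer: 42025/4 ≈ 10506.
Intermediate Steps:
d(E, A) = 8 - E/4
m(F) = 3*F (m(F) = F*3 = 3*F)
(80 + m(d(2, 4)))² = (80 + 3*(8 - ¼*2))² = (80 + 3*(8 - ½))² = (80 + 3*(15/2))² = (80 + 45/2)² = (205/2)² = 42025/4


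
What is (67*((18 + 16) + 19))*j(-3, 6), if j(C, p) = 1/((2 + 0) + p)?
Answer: 3551/8 ≈ 443.88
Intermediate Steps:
j(C, p) = 1/(2 + p)
(67*((18 + 16) + 19))*j(-3, 6) = (67*((18 + 16) + 19))/(2 + 6) = (67*(34 + 19))/8 = (67*53)*(⅛) = 3551*(⅛) = 3551/8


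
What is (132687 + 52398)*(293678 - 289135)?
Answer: 840841155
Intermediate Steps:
(132687 + 52398)*(293678 - 289135) = 185085*4543 = 840841155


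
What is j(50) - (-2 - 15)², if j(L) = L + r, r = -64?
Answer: -303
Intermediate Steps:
j(L) = -64 + L (j(L) = L - 64 = -64 + L)
j(50) - (-2 - 15)² = (-64 + 50) - (-2 - 15)² = -14 - 1*(-17)² = -14 - 1*289 = -14 - 289 = -303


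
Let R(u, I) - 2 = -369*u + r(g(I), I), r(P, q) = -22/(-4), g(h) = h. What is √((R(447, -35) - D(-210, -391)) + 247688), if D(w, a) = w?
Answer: 5*√13274/2 ≈ 288.03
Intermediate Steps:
r(P, q) = 11/2 (r(P, q) = -22*(-¼) = 11/2)
R(u, I) = 15/2 - 369*u (R(u, I) = 2 + (-369*u + 11/2) = 2 + (11/2 - 369*u) = 15/2 - 369*u)
√((R(447, -35) - D(-210, -391)) + 247688) = √(((15/2 - 369*447) - 1*(-210)) + 247688) = √(((15/2 - 164943) + 210) + 247688) = √((-329871/2 + 210) + 247688) = √(-329451/2 + 247688) = √(165925/2) = 5*√13274/2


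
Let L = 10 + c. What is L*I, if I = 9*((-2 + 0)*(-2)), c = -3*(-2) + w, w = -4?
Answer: 432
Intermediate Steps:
c = 2 (c = -3*(-2) - 4 = 6 - 4 = 2)
L = 12 (L = 10 + 2 = 12)
I = 36 (I = 9*(-2*(-2)) = 9*4 = 36)
L*I = 12*36 = 432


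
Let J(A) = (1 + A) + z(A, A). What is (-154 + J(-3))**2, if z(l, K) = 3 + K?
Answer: 24336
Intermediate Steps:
J(A) = 4 + 2*A (J(A) = (1 + A) + (3 + A) = 4 + 2*A)
(-154 + J(-3))**2 = (-154 + (4 + 2*(-3)))**2 = (-154 + (4 - 6))**2 = (-154 - 2)**2 = (-156)**2 = 24336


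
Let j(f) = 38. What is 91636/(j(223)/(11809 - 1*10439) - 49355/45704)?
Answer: -2868870244640/32939799 ≈ -87094.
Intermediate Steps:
91636/(j(223)/(11809 - 1*10439) - 49355/45704) = 91636/(38/(11809 - 1*10439) - 49355/45704) = 91636/(38/(11809 - 10439) - 49355*1/45704) = 91636/(38/1370 - 49355/45704) = 91636/(38*(1/1370) - 49355/45704) = 91636/(19/685 - 49355/45704) = 91636/(-32939799/31307240) = 91636*(-31307240/32939799) = -2868870244640/32939799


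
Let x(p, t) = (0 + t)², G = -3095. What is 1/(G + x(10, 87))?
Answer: 1/4474 ≈ 0.00022351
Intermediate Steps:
x(p, t) = t²
1/(G + x(10, 87)) = 1/(-3095 + 87²) = 1/(-3095 + 7569) = 1/4474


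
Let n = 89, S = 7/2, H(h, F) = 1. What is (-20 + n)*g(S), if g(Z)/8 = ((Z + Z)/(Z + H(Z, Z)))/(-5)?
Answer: -2576/15 ≈ -171.73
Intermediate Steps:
S = 7/2 (S = 7*(1/2) = 7/2 ≈ 3.5000)
g(Z) = -16*Z/(5*(1 + Z)) (g(Z) = 8*(((Z + Z)/(Z + 1))/(-5)) = 8*(((2*Z)/(1 + Z))*(-1/5)) = 8*((2*Z/(1 + Z))*(-1/5)) = 8*(-2*Z/(5*(1 + Z))) = -16*Z/(5*(1 + Z)))
(-20 + n)*g(S) = (-20 + 89)*(-16*7/2/(5 + 5*(7/2))) = 69*(-16*7/2/(5 + 35/2)) = 69*(-16*7/2/45/2) = 69*(-16*7/2*2/45) = 69*(-112/45) = -2576/15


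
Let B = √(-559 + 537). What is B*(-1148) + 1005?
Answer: 1005 - 1148*I*√22 ≈ 1005.0 - 5384.6*I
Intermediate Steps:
B = I*√22 (B = √(-22) = I*√22 ≈ 4.6904*I)
B*(-1148) + 1005 = (I*√22)*(-1148) + 1005 = -1148*I*√22 + 1005 = 1005 - 1148*I*√22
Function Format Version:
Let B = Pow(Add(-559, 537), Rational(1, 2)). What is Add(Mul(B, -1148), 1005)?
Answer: Add(1005, Mul(-1148, I, Pow(22, Rational(1, 2)))) ≈ Add(1005.0, Mul(-5384.6, I))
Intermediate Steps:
B = Mul(I, Pow(22, Rational(1, 2))) (B = Pow(-22, Rational(1, 2)) = Mul(I, Pow(22, Rational(1, 2))) ≈ Mul(4.6904, I))
Add(Mul(B, -1148), 1005) = Add(Mul(Mul(I, Pow(22, Rational(1, 2))), -1148), 1005) = Add(Mul(-1148, I, Pow(22, Rational(1, 2))), 1005) = Add(1005, Mul(-1148, I, Pow(22, Rational(1, 2))))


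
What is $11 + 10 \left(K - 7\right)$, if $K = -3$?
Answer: $-89$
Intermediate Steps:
$11 + 10 \left(K - 7\right) = 11 + 10 \left(-3 - 7\right) = 11 + 10 \left(-10\right) = 11 - 100 = -89$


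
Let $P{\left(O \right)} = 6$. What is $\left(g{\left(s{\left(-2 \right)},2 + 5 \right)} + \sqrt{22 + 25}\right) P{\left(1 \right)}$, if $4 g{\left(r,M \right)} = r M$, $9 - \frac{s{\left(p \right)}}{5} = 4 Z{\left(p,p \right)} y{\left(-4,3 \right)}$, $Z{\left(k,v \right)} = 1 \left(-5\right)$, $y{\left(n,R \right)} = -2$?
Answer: $- \frac{3255}{2} + 6 \sqrt{47} \approx -1586.4$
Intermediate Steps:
$Z{\left(k,v \right)} = -5$
$s{\left(p \right)} = -155$ ($s{\left(p \right)} = 45 - 5 \cdot 4 \left(-5\right) \left(-2\right) = 45 - 5 \left(\left(-20\right) \left(-2\right)\right) = 45 - 200 = -155$)
$g{\left(r,M \right)} = \frac{M r}{4}$ ($g{\left(r,M \right)} = \frac{r M}{4} = \frac{M r}{4}$)
$\left(g{\left(s{\left(-2 \right)},2 + 5 \right)} + \sqrt{22 + 25}\right) P{\left(1 \right)} = \left(\frac{1}{4} \left(2 + 5\right) \left(-155\right) + \sqrt{22 + 25}\right) 6 = \left(\frac{1}{4} \cdot 7 \left(-155\right) + \sqrt{47}\right) 6 = \left(- \frac{1085}{4} + \sqrt{47}\right) 6 = - \frac{3255}{2} + 6 \sqrt{47}$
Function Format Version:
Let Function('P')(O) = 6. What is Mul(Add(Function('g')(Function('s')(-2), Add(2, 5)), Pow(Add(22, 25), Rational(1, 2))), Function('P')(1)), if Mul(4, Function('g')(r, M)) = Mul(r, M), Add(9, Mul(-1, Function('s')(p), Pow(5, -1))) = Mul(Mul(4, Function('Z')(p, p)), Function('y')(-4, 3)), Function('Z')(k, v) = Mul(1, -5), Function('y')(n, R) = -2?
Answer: Add(Rational(-3255, 2), Mul(6, Pow(47, Rational(1, 2)))) ≈ -1586.4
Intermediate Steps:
Function('Z')(k, v) = -5
Function('s')(p) = -155 (Function('s')(p) = Add(45, Mul(-5, Mul(Mul(4, -5), -2))) = Add(45, Mul(-5, Mul(-20, -2))) = Add(45, Mul(-5, 40)) = Add(45, -200) = -155)
Function('g')(r, M) = Mul(Rational(1, 4), M, r) (Function('g')(r, M) = Mul(Rational(1, 4), Mul(r, M)) = Mul(Rational(1, 4), Mul(M, r)) = Mul(Rational(1, 4), M, r))
Mul(Add(Function('g')(Function('s')(-2), Add(2, 5)), Pow(Add(22, 25), Rational(1, 2))), Function('P')(1)) = Mul(Add(Mul(Rational(1, 4), Add(2, 5), -155), Pow(Add(22, 25), Rational(1, 2))), 6) = Mul(Add(Mul(Rational(1, 4), 7, -155), Pow(47, Rational(1, 2))), 6) = Mul(Add(Rational(-1085, 4), Pow(47, Rational(1, 2))), 6) = Add(Rational(-3255, 2), Mul(6, Pow(47, Rational(1, 2))))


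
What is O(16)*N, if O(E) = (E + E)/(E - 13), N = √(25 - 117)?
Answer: 64*I*√23/3 ≈ 102.31*I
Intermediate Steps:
N = 2*I*√23 (N = √(-92) = 2*I*√23 ≈ 9.5917*I)
O(E) = 2*E/(-13 + E) (O(E) = (2*E)/(-13 + E) = 2*E/(-13 + E))
O(16)*N = (2*16/(-13 + 16))*(2*I*√23) = (2*16/3)*(2*I*√23) = (2*16*(⅓))*(2*I*√23) = 32*(2*I*√23)/3 = 64*I*√23/3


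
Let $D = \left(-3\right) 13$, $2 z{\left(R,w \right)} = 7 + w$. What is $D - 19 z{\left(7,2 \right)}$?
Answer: $- \frac{249}{2} \approx -124.5$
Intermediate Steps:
$z{\left(R,w \right)} = \frac{7}{2} + \frac{w}{2}$ ($z{\left(R,w \right)} = \frac{7 + w}{2} = \frac{7}{2} + \frac{w}{2}$)
$D = -39$
$D - 19 z{\left(7,2 \right)} = -39 - 19 \left(\frac{7}{2} + \frac{1}{2} \cdot 2\right) = -39 - 19 \left(\frac{7}{2} + 1\right) = -39 - \frac{171}{2} = - \frac{249}{2}$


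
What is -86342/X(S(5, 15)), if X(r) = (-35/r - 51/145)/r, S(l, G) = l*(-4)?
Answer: 1001567200/811 ≈ 1.2350e+6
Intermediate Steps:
S(l, G) = -4*l
X(r) = (-51/145 - 35/r)/r (X(r) = (-35/r - 51*1/145)/r = (-35/r - 51/145)/r = (-51/145 - 35/r)/r)
-86342/X(S(5, 15)) = -86342*58000/(-5075 - (-204)*5) = -86342*58000/(-5075 - 51*(-20)) = -86342*58000/(-5075 + 1020) = -86342/((1/145)*(1/400)*(-4055)) = -86342/(-811/11600) = -86342*(-11600/811) = 1001567200/811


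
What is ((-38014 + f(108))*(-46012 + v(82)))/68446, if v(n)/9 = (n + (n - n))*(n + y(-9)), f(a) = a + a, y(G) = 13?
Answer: -455428102/34223 ≈ -13308.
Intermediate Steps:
f(a) = 2*a
v(n) = 9*n*(13 + n) (v(n) = 9*((n + (n - n))*(n + 13)) = 9*((n + 0)*(13 + n)) = 9*(n*(13 + n)) = 9*n*(13 + n))
((-38014 + f(108))*(-46012 + v(82)))/68446 = ((-38014 + 2*108)*(-46012 + 9*82*(13 + 82)))/68446 = ((-38014 + 216)*(-46012 + 9*82*95))*(1/68446) = -37798*(-46012 + 70110)*(1/68446) = -37798*24098*(1/68446) = -910856204*1/68446 = -455428102/34223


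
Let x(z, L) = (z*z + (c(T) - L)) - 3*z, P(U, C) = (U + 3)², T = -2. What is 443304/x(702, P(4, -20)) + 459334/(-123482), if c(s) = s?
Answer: -28438464095/10097678809 ≈ -2.8163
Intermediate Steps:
P(U, C) = (3 + U)²
x(z, L) = -2 + z² - L - 3*z (x(z, L) = (z*z + (-2 - L)) - 3*z = (z² + (-2 - L)) - 3*z = (-2 + z² - L) - 3*z = -2 + z² - L - 3*z)
443304/x(702, P(4, -20)) + 459334/(-123482) = 443304/(-2 + 702² - (3 + 4)² - 3*702) + 459334/(-123482) = 443304/(-2 + 492804 - 1*7² - 2106) + 459334*(-1/123482) = 443304/(-2 + 492804 - 1*49 - 2106) - 229667/61741 = 443304/(-2 + 492804 - 49 - 2106) - 229667/61741 = 443304/490647 - 229667/61741 = 443304*(1/490647) - 229667/61741 = 147768/163549 - 229667/61741 = -28438464095/10097678809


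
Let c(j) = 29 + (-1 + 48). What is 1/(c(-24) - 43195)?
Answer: -1/43119 ≈ -2.3192e-5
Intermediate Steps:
c(j) = 76 (c(j) = 29 + 47 = 76)
1/(c(-24) - 43195) = 1/(76 - 43195) = 1/(-43119) = -1/43119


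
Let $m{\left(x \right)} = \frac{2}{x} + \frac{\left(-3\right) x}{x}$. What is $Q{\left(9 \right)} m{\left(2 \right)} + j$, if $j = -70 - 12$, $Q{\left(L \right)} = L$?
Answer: $-100$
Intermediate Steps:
$m{\left(x \right)} = -3 + \frac{2}{x}$ ($m{\left(x \right)} = \frac{2}{x} - 3 = -3 + \frac{2}{x}$)
$j = -82$ ($j = -70 - 12 = -82$)
$Q{\left(9 \right)} m{\left(2 \right)} + j = 9 \left(-3 + \frac{2}{2}\right) - 82 = 9 \left(-3 + 2 \cdot \frac{1}{2}\right) - 82 = 9 \left(-3 + 1\right) - 82 = 9 \left(-2\right) - 82 = -18 - 82 = -100$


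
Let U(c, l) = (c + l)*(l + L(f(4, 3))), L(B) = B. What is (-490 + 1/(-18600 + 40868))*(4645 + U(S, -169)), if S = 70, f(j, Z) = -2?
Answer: -117700398053/11134 ≈ -1.0571e+7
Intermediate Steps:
U(c, l) = (-2 + l)*(c + l) (U(c, l) = (c + l)*(l - 2) = (c + l)*(-2 + l) = (-2 + l)*(c + l))
(-490 + 1/(-18600 + 40868))*(4645 + U(S, -169)) = (-490 + 1/(-18600 + 40868))*(4645 + ((-169)² - 2*70 - 2*(-169) + 70*(-169))) = (-490 + 1/22268)*(4645 + (28561 - 140 + 338 - 11830)) = (-490 + 1/22268)*(4645 + 16929) = -10911319/22268*21574 = -117700398053/11134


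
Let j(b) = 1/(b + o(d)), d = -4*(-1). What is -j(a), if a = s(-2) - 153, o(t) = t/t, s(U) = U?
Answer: 1/154 ≈ 0.0064935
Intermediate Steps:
d = 4
o(t) = 1
a = -155 (a = -2 - 153 = -155)
j(b) = 1/(1 + b) (j(b) = 1/(b + 1) = 1/(1 + b))
-j(a) = -1/(1 - 155) = -1/(-154) = -1*(-1/154) = 1/154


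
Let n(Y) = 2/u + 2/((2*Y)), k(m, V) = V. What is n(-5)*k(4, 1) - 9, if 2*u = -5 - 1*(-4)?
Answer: -66/5 ≈ -13.200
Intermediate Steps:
u = -½ (u = (-5 - 1*(-4))/2 = (-5 + 4)/2 = (½)*(-1) = -½ ≈ -0.50000)
n(Y) = -4 + 1/Y (n(Y) = 2/(-½) + 2/((2*Y)) = 2*(-2) + 2*(1/(2*Y)) = -4 + 1/Y)
n(-5)*k(4, 1) - 9 = (-4 + 1/(-5))*1 - 9 = (-4 - ⅕)*1 - 9 = -21/5*1 - 9 = -21/5 - 9 = -66/5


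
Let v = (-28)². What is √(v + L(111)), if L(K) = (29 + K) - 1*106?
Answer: √818 ≈ 28.601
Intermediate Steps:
L(K) = -77 + K (L(K) = (29 + K) - 106 = -77 + K)
v = 784
√(v + L(111)) = √(784 + (-77 + 111)) = √(784 + 34) = √818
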